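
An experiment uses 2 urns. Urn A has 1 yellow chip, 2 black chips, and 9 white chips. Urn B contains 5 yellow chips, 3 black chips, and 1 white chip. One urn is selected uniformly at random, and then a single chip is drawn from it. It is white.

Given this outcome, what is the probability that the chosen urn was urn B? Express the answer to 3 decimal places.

Under each hypothesis, the probability of this draw is: P(data | urn A) = (9/12) = 3/4; P(data | urn B) = (1/9) = 1/9.
Multiplying each by its prior: 1/2 · 3/4 = 3/8, 1/2 · 1/9 = 1/18; these sum to 31/72.
Therefore the posterior P(urn B | data) = (1/18) / (31/72) = 4/31.

0.129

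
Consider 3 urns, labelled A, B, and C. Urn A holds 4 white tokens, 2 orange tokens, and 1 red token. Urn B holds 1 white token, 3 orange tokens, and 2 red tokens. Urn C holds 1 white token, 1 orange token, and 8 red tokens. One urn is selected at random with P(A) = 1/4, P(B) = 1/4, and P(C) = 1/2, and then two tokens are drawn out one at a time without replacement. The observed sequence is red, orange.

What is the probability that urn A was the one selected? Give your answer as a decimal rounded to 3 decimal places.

0.112

Compute the likelihood of the observed sequence for each case: P(data | urn A) = (1/7)(2/6) = 1/21; P(data | urn B) = (2/6)(3/5) = 1/5; P(data | urn C) = (8/10)(1/9) = 4/45.
Multiplying each by its prior: 1/4 · 1/21 = 1/84, 1/4 · 1/5 = 1/20, 1/2 · 4/45 = 2/45; summing to 67/630.
By Bayes' rule, P(urn A | data) = (1/84) / (67/630) = 15/134.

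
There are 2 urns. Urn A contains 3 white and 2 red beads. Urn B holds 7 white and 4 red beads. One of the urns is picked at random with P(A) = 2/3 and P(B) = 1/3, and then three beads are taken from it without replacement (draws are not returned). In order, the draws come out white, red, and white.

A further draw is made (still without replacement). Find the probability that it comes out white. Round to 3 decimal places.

0.537

Under each hypothesis, the probability of the observed sequence is: P(data | urn A) = (3/5)(2/4)(2/3) = 1/5; P(data | urn B) = (7/11)(4/10)(6/9) = 28/165.
Multiplying each by its prior: 2/3 · 1/5 = 2/15, 1/3 · 28/165 = 28/495; summing to 94/495.
Normalising, the posterior is P(urn A | data) = 33/47, P(urn B | data) = 14/47.
So P(white next | data) = Σ P(white next | H) P(H | data) = (1/2)(33/47) + (5/8)(14/47) = 101/188.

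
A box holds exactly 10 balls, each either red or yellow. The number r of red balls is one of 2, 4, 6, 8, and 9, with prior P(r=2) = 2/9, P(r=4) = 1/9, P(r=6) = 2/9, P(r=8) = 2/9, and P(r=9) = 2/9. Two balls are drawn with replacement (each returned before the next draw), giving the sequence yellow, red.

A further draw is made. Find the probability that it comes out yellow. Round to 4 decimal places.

Compute the likelihood of the observed sequence for each case: P(data | r = 2) = (8/10)(2/10) = 4/25; P(data | r = 4) = (6/10)(4/10) = 6/25; P(data | r = 6) = (4/10)(6/10) = 6/25; P(data | r = 8) = (2/10)(8/10) = 4/25; P(data | r = 9) = (1/10)(9/10) = 9/100.
Multiplying each by its prior: 2/9 · 4/25 = 8/225, 1/9 · 6/25 = 2/75, 2/9 · 6/25 = 4/75, 2/9 · 4/25 = 8/225, 2/9 · 9/100 = 1/50; these sum to 77/450.
Dividing through by the total gives posterior P(r = 2 | data) = 16/77, P(r = 4 | data) = 12/77, P(r = 6 | data) = 24/77, P(r = 8 | data) = 16/77, P(r = 9 | data) = 9/77.
The predictive probability is P(yellow next | data) = (4/5)(16/77) + (3/5)(12/77) + (2/5)(24/77) + (1/5)(16/77) + (1/10)(9/77) = 337/770.

0.4377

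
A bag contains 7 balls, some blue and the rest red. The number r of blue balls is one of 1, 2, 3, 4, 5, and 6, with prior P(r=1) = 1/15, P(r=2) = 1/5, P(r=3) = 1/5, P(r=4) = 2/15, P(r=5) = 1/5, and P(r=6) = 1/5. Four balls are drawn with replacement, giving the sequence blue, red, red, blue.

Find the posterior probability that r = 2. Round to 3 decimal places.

The likelihood of the observed sequence under each hypothesis: P(data | r = 1) = (1/7)(6/7)(6/7)(1/7) = 0.014994; P(data | r = 2) = (2/7)(5/7)(5/7)(2/7) = 0.041649; P(data | r = 3) = (3/7)(4/7)(4/7)(3/7) = 0.059975; P(data | r = 4) = (4/7)(3/7)(3/7)(4/7) = 0.059975; P(data | r = 5) = (5/7)(2/7)(2/7)(5/7) = 0.041649; P(data | r = 6) = (6/7)(1/7)(1/7)(6/7) = 0.014994.
Multiplying each by its prior: 1/15 · 0.014994 = 0.00099958, 1/5 · 0.041649 = 0.0083299, 1/5 · 0.059975 = 0.011995, 2/15 · 0.059975 = 0.0079967, 1/5 · 0.041649 = 0.0083299, 1/5 · 0.014994 = 0.0029988; summing to 0.04065.
Hence P(r = 2 | data) = (0.0083299) / (0.04065) = 0.20492.

0.205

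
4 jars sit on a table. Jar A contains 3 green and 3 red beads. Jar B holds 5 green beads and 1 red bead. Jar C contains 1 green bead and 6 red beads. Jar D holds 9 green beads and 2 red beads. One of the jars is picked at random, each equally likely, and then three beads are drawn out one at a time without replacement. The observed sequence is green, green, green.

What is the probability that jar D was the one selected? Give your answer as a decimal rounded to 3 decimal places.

0.481

The likelihood of the observed sequence under each hypothesis: P(data | jar A) = (3/6)(2/5)(1/4) = 1/20; P(data | jar B) = (5/6)(4/5)(3/4) = 1/2; P(data | jar C) = (1/7)(0/6) = 0; P(data | jar D) = (9/11)(8/10)(7/9) = 28/55.
Weighting by the prior gives 1/4 · 1/20 = 1/80, 1/4 · 1/2 = 1/8, 1/4 · 0 = 0, 1/4 · 28/55 = 7/55; summing to 233/880.
By Bayes' rule, P(jar D | data) = (7/55) / (233/880) = 112/233.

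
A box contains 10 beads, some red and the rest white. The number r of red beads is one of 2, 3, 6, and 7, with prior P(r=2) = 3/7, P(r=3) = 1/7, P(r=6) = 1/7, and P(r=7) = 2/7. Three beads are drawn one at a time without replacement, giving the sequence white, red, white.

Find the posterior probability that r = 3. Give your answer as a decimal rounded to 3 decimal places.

0.204

Compute the likelihood of the observed sequence for each case: P(data | r = 2) = (8/10)(2/9)(7/8) = 7/45; P(data | r = 3) = (7/10)(3/9)(6/8) = 7/40; P(data | r = 6) = (4/10)(6/9)(3/8) = 1/10; P(data | r = 7) = (3/10)(7/9)(2/8) = 7/120.
Weighting by the prior gives 3/7 · 7/45 = 1/15, 1/7 · 7/40 = 1/40, 1/7 · 1/10 = 1/70, 2/7 · 7/120 = 1/60; summing to 103/840.
By Bayes' rule, P(r = 3 | data) = (1/40) / (103/840) = 21/103.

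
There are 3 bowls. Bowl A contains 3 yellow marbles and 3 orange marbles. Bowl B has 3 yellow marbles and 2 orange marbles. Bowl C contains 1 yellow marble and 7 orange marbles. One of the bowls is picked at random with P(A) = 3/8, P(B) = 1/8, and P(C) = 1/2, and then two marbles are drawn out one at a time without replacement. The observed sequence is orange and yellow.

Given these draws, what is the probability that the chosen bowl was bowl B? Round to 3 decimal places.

Under each hypothesis, the probability of the observed sequence is: P(data | bowl A) = (3/6)(3/5) = 3/10; P(data | bowl B) = (2/5)(3/4) = 3/10; P(data | bowl C) = (7/8)(1/7) = 1/8.
Multiplying each by its prior: 3/8 · 3/10 = 9/80, 1/8 · 3/10 = 3/80, 1/2 · 1/8 = 1/16; summing to 17/80.
So P(bowl B | data) = (3/80) / (17/80) = 3/17.

0.176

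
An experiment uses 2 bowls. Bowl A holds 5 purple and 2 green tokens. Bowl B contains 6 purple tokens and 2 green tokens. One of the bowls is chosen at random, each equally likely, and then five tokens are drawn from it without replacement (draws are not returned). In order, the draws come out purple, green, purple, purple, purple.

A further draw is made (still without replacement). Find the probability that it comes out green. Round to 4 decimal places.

The likelihood of the observed sequence under each hypothesis: P(data | bowl A) = (5/7)(2/6)(4/5)(3/4)(2/3) = 2/21; P(data | bowl B) = (6/8)(2/7)(5/6)(4/5)(3/4) = 3/28.
Multiplying each by its prior: 1/2 · 2/21 = 1/21, 1/2 · 3/28 = 3/56; with total 17/168.
Normalising, the posterior is P(bowl A | data) = 8/17, P(bowl B | data) = 9/17.
The predictive probability is P(green next | data) = (1/2)(8/17) + (1/3)(9/17) = 7/17.

0.4118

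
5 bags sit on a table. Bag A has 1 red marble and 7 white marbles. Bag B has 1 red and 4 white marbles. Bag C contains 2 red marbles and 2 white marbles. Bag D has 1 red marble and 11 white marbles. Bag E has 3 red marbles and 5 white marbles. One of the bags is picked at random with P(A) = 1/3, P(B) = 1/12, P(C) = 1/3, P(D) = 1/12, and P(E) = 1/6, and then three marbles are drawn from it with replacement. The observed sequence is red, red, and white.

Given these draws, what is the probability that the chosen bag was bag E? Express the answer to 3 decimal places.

0.229

Compute the likelihood of the observed sequence for each case: P(data | bag A) = (1/8)(1/8)(7/8) = 0.013672; P(data | bag B) = (1/5)(1/5)(4/5) = 0.032; P(data | bag C) = (2/4)(2/4)(2/4) = 0.125; P(data | bag D) = (1/12)(1/12)(11/12) = 0.0063657; P(data | bag E) = (3/8)(3/8)(5/8) = 0.087891.
Weighting by the prior gives 1/3 · 0.013672 = 0.0045573, 1/12 · 0.032 = 0.0026667, 1/3 · 0.125 = 0.041667, 1/12 · 0.0063657 = 0.00053048, 1/6 · 0.087891 = 0.014648; summing to 0.06407.
By Bayes' rule, P(bag E | data) = (0.014648) / (0.06407) = 0.22863.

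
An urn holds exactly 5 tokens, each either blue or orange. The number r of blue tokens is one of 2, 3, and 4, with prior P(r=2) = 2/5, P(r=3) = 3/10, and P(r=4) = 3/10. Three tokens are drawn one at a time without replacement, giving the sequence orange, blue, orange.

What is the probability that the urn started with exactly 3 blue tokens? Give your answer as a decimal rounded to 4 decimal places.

Under each hypothesis, the probability of the observed sequence is: P(data | r = 2) = (3/5)(2/4)(2/3) = 1/5; P(data | r = 3) = (2/5)(3/4)(1/3) = 1/10; P(data | r = 4) = (1/5)(4/4)(0/3) = 0.
The prior-weighted likelihoods are 2/5 · 1/5 = 2/25, 3/10 · 1/10 = 3/100, 3/10 · 0 = 0; summing to 11/100.
By Bayes' rule, P(r = 3 | data) = (3/100) / (11/100) = 3/11.

0.2727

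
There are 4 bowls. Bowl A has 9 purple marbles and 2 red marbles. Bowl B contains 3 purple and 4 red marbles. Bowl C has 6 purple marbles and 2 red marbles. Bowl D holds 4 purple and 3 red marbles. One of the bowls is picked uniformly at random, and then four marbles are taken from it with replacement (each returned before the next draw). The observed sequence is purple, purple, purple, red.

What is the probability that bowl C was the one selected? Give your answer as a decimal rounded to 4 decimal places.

0.3196

Under each hypothesis, the probability of the observed sequence is: P(data | bowl A) = (9/11)(9/11)(9/11)(2/11) = 0.099583; P(data | bowl B) = (3/7)(3/7)(3/7)(4/7) = 0.044981; P(data | bowl C) = (6/8)(6/8)(6/8)(2/8) = 0.10547; P(data | bowl D) = (4/7)(4/7)(4/7)(3/7) = 0.079967.
Weighting by the prior gives 1/4 · 0.099583 = 0.024896, 1/4 · 0.044981 = 0.011245, 1/4 · 0.10547 = 0.026367, 1/4 · 0.079967 = 0.019992; with total 0.0825.
Hence P(bowl C | data) = (0.026367) / (0.0825) = 0.3196.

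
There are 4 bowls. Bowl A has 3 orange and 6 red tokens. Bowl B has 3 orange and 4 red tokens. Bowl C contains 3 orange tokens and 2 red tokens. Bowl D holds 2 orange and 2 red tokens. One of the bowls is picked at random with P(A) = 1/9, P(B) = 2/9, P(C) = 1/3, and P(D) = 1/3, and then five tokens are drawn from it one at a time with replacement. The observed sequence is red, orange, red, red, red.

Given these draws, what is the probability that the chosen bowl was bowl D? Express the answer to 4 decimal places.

Compute the likelihood of the observed sequence for each case: P(data | bowl A) = (6/9)(3/9)(6/9)(6/9)(6/9) = 0.065844; P(data | bowl B) = (4/7)(3/7)(4/7)(4/7)(4/7) = 0.045695; P(data | bowl C) = (2/5)(3/5)(2/5)(2/5)(2/5) = 0.01536; P(data | bowl D) = (2/4)(2/4)(2/4)(2/4)(2/4) = 0.03125.
Weighting by the prior gives 1/9 · 0.065844 = 0.007316, 2/9 · 0.045695 = 0.010154, 1/3 · 0.01536 = 0.00512, 1/3 · 0.03125 = 0.010417; these sum to 0.033007.
So P(bowl D | data) = (0.010417) / (0.033007) = 0.31559.

0.3156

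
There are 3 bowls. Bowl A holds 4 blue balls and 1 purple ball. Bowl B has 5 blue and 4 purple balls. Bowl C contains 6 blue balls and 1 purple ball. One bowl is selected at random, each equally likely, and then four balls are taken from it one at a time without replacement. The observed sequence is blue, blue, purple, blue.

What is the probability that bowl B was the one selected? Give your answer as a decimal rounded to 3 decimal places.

0.188

Under each hypothesis, the probability of the observed sequence is: P(data | bowl A) = (4/5)(3/4)(1/3)(2/2) = 1/5; P(data | bowl B) = (5/9)(4/8)(4/7)(3/6) = 5/63; P(data | bowl C) = (6/7)(5/6)(1/5)(4/4) = 1/7.
Multiplying each by its prior: 1/3 · 1/5 = 1/15, 1/3 · 5/63 = 5/189, 1/3 · 1/7 = 1/21; with total 19/135.
By Bayes' rule, P(bowl B | data) = (5/189) / (19/135) = 25/133.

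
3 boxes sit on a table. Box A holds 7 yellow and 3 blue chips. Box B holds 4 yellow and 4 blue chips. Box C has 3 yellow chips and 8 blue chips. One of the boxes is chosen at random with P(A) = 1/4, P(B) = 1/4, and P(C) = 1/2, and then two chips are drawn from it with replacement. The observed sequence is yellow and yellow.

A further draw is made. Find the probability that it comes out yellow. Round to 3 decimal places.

Under each hypothesis, the probability of the observed sequence is: P(data | box A) = (7/10)(7/10) = 0.49; P(data | box B) = (4/8)(4/8) = 0.25; P(data | box C) = (3/11)(3/11) = 0.07438.
Multiplying each by its prior: 1/4 · 0.49 = 0.1225, 1/4 · 0.25 = 0.0625, 1/2 · 0.07438 = 0.03719; these sum to 0.22219.
The posterior is then P(box A | data) = 0.55133, P(box B | data) = 0.28129, P(box C | data) = 0.16738.
Averaging over the posterior, P(yellow next | data) = (7/10)(0.55133) + (1/2)(0.28129) + (3/11)(0.16738) = 0.57223.

0.572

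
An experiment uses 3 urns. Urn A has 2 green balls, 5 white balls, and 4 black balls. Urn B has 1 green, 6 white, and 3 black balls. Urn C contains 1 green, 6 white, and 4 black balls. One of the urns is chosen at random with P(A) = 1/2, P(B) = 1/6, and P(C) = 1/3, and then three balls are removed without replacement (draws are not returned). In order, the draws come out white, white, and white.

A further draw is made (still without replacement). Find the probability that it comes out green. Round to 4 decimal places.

0.1685

Under each hypothesis, the probability of the observed sequence is: P(data | urn A) = (5/11)(4/10)(3/9) = 2/33; P(data | urn B) = (6/10)(5/9)(4/8) = 1/6; P(data | urn C) = (6/11)(5/10)(4/9) = 4/33.
Multiplying each by its prior: 1/2 · 2/33 = 1/33, 1/6 · 1/6 = 1/36, 1/3 · 4/33 = 4/99; these sum to 13/132.
Normalising, the posterior is P(urn A | data) = 4/13, P(urn B | data) = 11/39, P(urn C | data) = 16/39.
Averaging over the posterior, P(green next | data) = (1/4)(4/13) + (1/7)(11/39) + (1/8)(16/39) = 46/273.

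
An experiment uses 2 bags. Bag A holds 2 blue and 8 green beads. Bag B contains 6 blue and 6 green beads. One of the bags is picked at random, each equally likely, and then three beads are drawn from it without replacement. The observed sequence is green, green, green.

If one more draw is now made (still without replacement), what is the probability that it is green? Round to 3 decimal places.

0.652

For each hypothesis, P(data | H) works out to: P(data | bag A) = (8/10)(7/9)(6/8) = 7/15; P(data | bag B) = (6/12)(5/11)(4/10) = 1/11.
Multiplying each by its prior: 1/2 · 7/15 = 7/30, 1/2 · 1/11 = 1/22; with total 46/165.
Normalising, the posterior is P(bag A | data) = 77/92, P(bag B | data) = 15/92.
The predictive probability is P(green next | data) = (5/7)(77/92) + (1/3)(15/92) = 15/23.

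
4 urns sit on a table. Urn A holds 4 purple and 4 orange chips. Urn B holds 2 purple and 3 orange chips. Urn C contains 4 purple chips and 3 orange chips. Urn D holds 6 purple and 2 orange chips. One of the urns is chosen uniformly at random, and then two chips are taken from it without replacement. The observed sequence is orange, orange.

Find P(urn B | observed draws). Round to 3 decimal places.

Compute the likelihood of the observed sequence for each case: P(data | urn A) = (4/8)(3/7) = 3/14; P(data | urn B) = (3/5)(2/4) = 3/10; P(data | urn C) = (3/7)(2/6) = 1/7; P(data | urn D) = (2/8)(1/7) = 1/28.
Weighting by the prior gives 1/4 · 3/14 = 3/56, 1/4 · 3/10 = 3/40, 1/4 · 1/7 = 1/28, 1/4 · 1/28 = 1/112; with total 97/560.
Hence P(urn B | data) = (3/40) / (97/560) = 42/97.

0.433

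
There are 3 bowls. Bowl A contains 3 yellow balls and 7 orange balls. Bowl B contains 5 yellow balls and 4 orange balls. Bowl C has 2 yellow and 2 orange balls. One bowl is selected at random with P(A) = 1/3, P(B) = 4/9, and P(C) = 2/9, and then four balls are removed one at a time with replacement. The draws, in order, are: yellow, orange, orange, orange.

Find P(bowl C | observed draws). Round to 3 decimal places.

0.199

The likelihood of the observed sequence under each hypothesis: P(data | bowl A) = (3/10)(7/10)(7/10)(7/10) = 0.1029; P(data | bowl B) = (5/9)(4/9)(4/9)(4/9) = 0.048773; P(data | bowl C) = (2/4)(2/4)(2/4)(2/4) = 0.0625.
Weighting by the prior gives 1/3 · 0.1029 = 0.0343, 4/9 · 0.048773 = 0.021677, 2/9 · 0.0625 = 0.013889; with total 0.069866.
So P(bowl C | data) = (0.013889) / (0.069866) = 0.19879.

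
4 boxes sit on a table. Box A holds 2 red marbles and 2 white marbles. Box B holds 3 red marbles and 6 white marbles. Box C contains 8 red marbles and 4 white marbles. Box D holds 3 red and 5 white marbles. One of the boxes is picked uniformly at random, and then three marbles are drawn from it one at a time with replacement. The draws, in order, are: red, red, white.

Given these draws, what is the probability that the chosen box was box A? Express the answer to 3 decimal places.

0.287

For each hypothesis, P(data | H) works out to: P(data | box A) = (2/4)(2/4)(2/4) = 0.125; P(data | box B) = (3/9)(3/9)(6/9) = 0.074074; P(data | box C) = (8/12)(8/12)(4/12) = 0.14815; P(data | box D) = (3/8)(3/8)(5/8) = 0.087891.
Multiplying each by its prior: 1/4 · 0.125 = 0.03125, 1/4 · 0.074074 = 0.018519, 1/4 · 0.14815 = 0.037037, 1/4 · 0.087891 = 0.021973; summing to 0.10878.
Hence P(box A | data) = (0.03125) / (0.10878) = 0.28728.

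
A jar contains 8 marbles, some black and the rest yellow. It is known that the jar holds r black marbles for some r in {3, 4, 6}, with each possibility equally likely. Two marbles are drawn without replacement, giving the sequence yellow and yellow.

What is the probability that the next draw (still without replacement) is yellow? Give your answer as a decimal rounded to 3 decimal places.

For each hypothesis, P(data | H) works out to: P(data | r = 3) = (5/8)(4/7) = 5/14; P(data | r = 4) = (4/8)(3/7) = 3/14; P(data | r = 6) = (2/8)(1/7) = 1/28.
The prior-weighted likelihoods are 1/3 · 5/14 = 5/42, 1/3 · 3/14 = 1/14, 1/3 · 1/28 = 1/84; these sum to 17/84.
Dividing through by the total gives posterior P(r = 3 | data) = 10/17, P(r = 4 | data) = 6/17, P(r = 6 | data) = 1/17.
So P(yellow next | data) = Σ P(yellow next | H) P(H | data) = (1/2)(10/17) + (1/3)(6/17) + (0)(1/17) = 7/17.

0.412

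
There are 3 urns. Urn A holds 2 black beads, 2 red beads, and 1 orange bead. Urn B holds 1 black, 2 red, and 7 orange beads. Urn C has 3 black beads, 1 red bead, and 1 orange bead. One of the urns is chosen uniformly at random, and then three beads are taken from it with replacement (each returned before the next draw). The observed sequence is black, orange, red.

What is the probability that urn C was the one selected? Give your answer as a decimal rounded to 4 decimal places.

The likelihood of the observed sequence under each hypothesis: P(data | urn A) = (2/5)(1/5)(2/5) = 0.032; P(data | urn B) = (1/10)(7/10)(2/10) = 0.014; P(data | urn C) = (3/5)(1/5)(1/5) = 0.024.
Weighting by the prior gives 1/3 · 0.032 = 0.010667, 1/3 · 0.014 = 0.0046667, 1/3 · 0.024 = 0.008; these sum to 0.023333.
So P(urn C | data) = (0.008) / (0.023333) = 0.34286.

0.3429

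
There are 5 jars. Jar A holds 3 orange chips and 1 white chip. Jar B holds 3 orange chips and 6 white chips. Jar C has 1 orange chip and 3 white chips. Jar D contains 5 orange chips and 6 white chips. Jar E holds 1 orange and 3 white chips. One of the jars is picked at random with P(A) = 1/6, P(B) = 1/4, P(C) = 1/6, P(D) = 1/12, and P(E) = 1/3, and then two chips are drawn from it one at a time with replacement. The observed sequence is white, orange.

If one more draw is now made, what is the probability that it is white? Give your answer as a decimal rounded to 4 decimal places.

Under each hypothesis, the probability of the observed sequence is: P(data | jar A) = (1/4)(3/4) = 0.1875; P(data | jar B) = (6/9)(3/9) = 0.22222; P(data | jar C) = (3/4)(1/4) = 0.1875; P(data | jar D) = (6/11)(5/11) = 0.24793; P(data | jar E) = (3/4)(1/4) = 0.1875.
The prior-weighted likelihoods are 1/6 · 0.1875 = 0.03125, 1/4 · 0.22222 = 0.055556, 1/6 · 0.1875 = 0.03125, 1/12 · 0.24793 = 0.020661, 1/3 · 0.1875 = 0.0625; with total 0.20122.
Normalising, the posterior is P(jar A | data) = 0.15531, P(jar B | data) = 0.2761, P(jar C | data) = 0.15531, P(jar D | data) = 0.10268, P(jar E | data) = 0.31061.
So P(white next | data) = Σ P(white next | H) P(H | data) = (1/4)(0.15531) + (2/3)(0.2761) + (3/4)(0.15531) + (6/11)(0.10268) + (3/4)(0.31061) = 0.62834.

0.6283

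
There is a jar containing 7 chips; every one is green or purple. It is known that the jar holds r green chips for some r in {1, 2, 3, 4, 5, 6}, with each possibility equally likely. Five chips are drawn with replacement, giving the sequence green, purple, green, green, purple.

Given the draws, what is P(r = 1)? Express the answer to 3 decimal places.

The likelihood of the observed sequence under each hypothesis: P(data | r = 1) = (1/7)(6/7)(1/7)(1/7)(6/7) = 0.002142; P(data | r = 2) = (2/7)(5/7)(2/7)(2/7)(5/7) = 0.0119; P(data | r = 3) = (3/7)(4/7)(3/7)(3/7)(4/7) = 0.025704; P(data | r = 4) = (4/7)(3/7)(4/7)(4/7)(3/7) = 0.034271; P(data | r = 5) = (5/7)(2/7)(5/7)(5/7)(2/7) = 0.02975; P(data | r = 6) = (6/7)(1/7)(6/7)(6/7)(1/7) = 0.012852.
Multiplying each by its prior: 1/6 · 0.002142 = 0.00035699, 1/6 · 0.0119 = 0.0019833, 1/6 · 0.025704 = 0.0042839, 1/6 · 0.034271 = 0.0057119, 1/6 · 0.02975 = 0.0049583, 1/6 · 0.012852 = 0.002142; these sum to 0.019436.
By Bayes' rule, P(r = 1 | data) = (0.00035699) / (0.019436) = 0.018367.

0.018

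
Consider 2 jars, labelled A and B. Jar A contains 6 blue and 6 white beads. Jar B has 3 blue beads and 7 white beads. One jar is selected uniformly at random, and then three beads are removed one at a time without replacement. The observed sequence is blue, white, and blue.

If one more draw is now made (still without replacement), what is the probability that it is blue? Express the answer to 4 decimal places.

0.3541

The likelihood of the observed sequence under each hypothesis: P(data | jar A) = (6/12)(6/11)(5/10) = 0.13636; P(data | jar B) = (3/10)(7/9)(2/8) = 0.058333.
Multiplying each by its prior: 1/2 · 0.13636 = 0.068182, 1/2 · 0.058333 = 0.029167; summing to 0.097348.
Dividing through by the total gives posterior P(jar A | data) = 0.70039, P(jar B | data) = 0.29961.
So P(blue next | data) = Σ P(blue next | H) P(H | data) = (4/9)(0.70039) + (1/7)(0.29961) = 0.35409.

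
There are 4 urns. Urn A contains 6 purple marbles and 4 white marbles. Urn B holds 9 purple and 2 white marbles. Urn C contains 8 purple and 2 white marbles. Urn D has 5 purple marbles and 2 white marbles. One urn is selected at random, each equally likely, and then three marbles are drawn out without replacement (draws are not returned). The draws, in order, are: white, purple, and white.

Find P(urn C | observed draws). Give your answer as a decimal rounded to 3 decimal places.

Compute the likelihood of the observed sequence for each case: P(data | urn A) = (4/10)(6/9)(3/8) = 0.1; P(data | urn B) = (2/11)(9/10)(1/9) = 0.018182; P(data | urn C) = (2/10)(8/9)(1/8) = 0.022222; P(data | urn D) = (2/7)(5/6)(1/5) = 0.047619.
Multiplying each by its prior: 1/4 · 0.1 = 0.025, 1/4 · 0.018182 = 0.0045455, 1/4 · 0.022222 = 0.0055556, 1/4 · 0.047619 = 0.011905; with total 0.047006.
By Bayes' rule, P(urn C | data) = (0.0055556) / (0.047006) = 0.11819.

0.118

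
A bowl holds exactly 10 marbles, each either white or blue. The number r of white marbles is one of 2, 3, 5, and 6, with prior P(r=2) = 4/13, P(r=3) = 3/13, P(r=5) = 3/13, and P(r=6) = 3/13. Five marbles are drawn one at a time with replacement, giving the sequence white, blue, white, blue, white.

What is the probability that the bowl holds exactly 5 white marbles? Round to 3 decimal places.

The likelihood of the observed sequence under each hypothesis: P(data | r = 2) = (2/10)(8/10)(2/10)(8/10)(2/10) = 0.00512; P(data | r = 3) = (3/10)(7/10)(3/10)(7/10)(3/10) = 0.01323; P(data | r = 5) = (5/10)(5/10)(5/10)(5/10)(5/10) = 0.03125; P(data | r = 6) = (6/10)(4/10)(6/10)(4/10)(6/10) = 0.03456.
Multiplying each by its prior: 4/13 · 0.00512 = 0.0015754, 3/13 · 0.01323 = 0.0030531, 3/13 · 0.03125 = 0.0072115, 3/13 · 0.03456 = 0.0079754; these sum to 0.019815.
By Bayes' rule, P(r = 5 | data) = (0.0072115) / (0.019815) = 0.36394.

0.364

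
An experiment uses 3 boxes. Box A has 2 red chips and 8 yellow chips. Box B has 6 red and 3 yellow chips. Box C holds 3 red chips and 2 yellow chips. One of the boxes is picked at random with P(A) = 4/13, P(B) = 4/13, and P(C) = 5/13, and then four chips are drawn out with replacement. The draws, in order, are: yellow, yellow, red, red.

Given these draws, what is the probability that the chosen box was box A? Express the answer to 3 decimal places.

Compute the likelihood of the observed sequence for each case: P(data | box A) = (8/10)(8/10)(2/10)(2/10) = 0.0256; P(data | box B) = (3/9)(3/9)(6/9)(6/9) = 0.049383; P(data | box C) = (2/5)(2/5)(3/5)(3/5) = 0.0576.
Multiplying each by its prior: 4/13 · 0.0256 = 0.0078769, 4/13 · 0.049383 = 0.015195, 5/13 · 0.0576 = 0.022154; summing to 0.045225.
Hence P(box A | data) = (0.0078769) / (0.045225) = 0.17417.

0.174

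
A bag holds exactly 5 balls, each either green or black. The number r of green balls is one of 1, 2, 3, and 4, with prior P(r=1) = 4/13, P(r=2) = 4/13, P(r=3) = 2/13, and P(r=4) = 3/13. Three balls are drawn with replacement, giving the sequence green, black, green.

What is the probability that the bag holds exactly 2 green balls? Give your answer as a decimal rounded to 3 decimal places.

The likelihood of the observed sequence under each hypothesis: P(data | r = 1) = (1/5)(4/5)(1/5) = 0.032; P(data | r = 2) = (2/5)(3/5)(2/5) = 0.096; P(data | r = 3) = (3/5)(2/5)(3/5) = 0.144; P(data | r = 4) = (4/5)(1/5)(4/5) = 0.128.
Weighting by the prior gives 4/13 · 0.032 = 0.0098462, 4/13 · 0.096 = 0.029538, 2/13 · 0.144 = 0.022154, 3/13 · 0.128 = 0.029538; these sum to 0.091077.
So P(r = 2 | data) = (0.029538) / (0.091077) = 0.32432.

0.324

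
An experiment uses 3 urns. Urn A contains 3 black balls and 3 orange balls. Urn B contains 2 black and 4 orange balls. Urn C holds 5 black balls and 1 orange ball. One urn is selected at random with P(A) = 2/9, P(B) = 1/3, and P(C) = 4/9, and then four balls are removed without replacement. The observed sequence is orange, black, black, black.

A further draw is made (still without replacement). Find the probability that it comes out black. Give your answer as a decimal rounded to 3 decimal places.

0.870

The likelihood of the observed sequence under each hypothesis: P(data | urn A) = (3/6)(3/5)(2/4)(1/3) = 1/20; P(data | urn B) = (4/6)(2/5)(1/4)(0/3) = 0; P(data | urn C) = (1/6)(5/5)(4/4)(3/3) = 1/6.
The prior-weighted likelihoods are 2/9 · 1/20 = 1/90, 1/3 · 0 = 0, 4/9 · 1/6 = 2/27; summing to 23/270.
The posterior is then P(urn A | data) = 3/23, P(urn B | data) = 0, P(urn C | data) = 20/23.
Averaging over the posterior, P(black next | data) = (0)(3/23) + (1)(20/23) = 20/23.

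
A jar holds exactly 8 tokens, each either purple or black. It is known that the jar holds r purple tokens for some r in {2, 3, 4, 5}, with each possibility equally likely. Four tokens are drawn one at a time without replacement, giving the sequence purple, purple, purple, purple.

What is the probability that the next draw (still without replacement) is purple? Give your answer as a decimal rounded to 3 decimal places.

0.208

The likelihood of the observed sequence under each hypothesis: P(data | r = 2) = (2/8)(1/7)(0/6) = 0; P(data | r = 3) = (3/8)(2/7)(1/6)(0/5) = 0; P(data | r = 4) = (4/8)(3/7)(2/6)(1/5) = 1/70; P(data | r = 5) = (5/8)(4/7)(3/6)(2/5) = 1/14.
Multiplying each by its prior: 1/4 · 0 = 0, 1/4 · 0 = 0, 1/4 · 1/70 = 1/280, 1/4 · 1/14 = 1/56; with total 3/140.
The posterior is then P(r = 2 | data) = 0, P(r = 3 | data) = 0, P(r = 4 | data) = 1/6, P(r = 5 | data) = 5/6.
Averaging over the posterior, P(purple next | data) = (0)(1/6) + (1/4)(5/6) = 5/24.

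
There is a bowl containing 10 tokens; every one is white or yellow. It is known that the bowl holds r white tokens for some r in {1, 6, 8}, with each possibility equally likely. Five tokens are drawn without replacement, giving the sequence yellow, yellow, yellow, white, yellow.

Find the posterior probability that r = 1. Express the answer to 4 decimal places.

0.9545

Compute the likelihood of the observed sequence for each case: P(data | r = 1) = (9/10)(8/9)(7/8)(1/7)(6/6) = 1/10; P(data | r = 6) = (4/10)(3/9)(2/8)(6/7)(1/6) = 1/210; P(data | r = 8) = (2/10)(1/9)(0/8) = 0.
Multiplying each by its prior: 1/3 · 1/10 = 1/30, 1/3 · 1/210 = 1/630, 1/3 · 0 = 0; these sum to 11/315.
By Bayes' rule, P(r = 1 | data) = (1/30) / (11/315) = 21/22.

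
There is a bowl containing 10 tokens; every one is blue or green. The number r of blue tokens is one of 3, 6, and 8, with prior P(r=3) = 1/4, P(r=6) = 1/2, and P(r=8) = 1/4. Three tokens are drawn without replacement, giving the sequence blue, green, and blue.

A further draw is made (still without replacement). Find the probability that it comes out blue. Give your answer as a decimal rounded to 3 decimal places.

0.607

For each hypothesis, P(data | H) works out to: P(data | r = 3) = (3/10)(7/9)(2/8) = 0.058333; P(data | r = 6) = (6/10)(4/9)(5/8) = 0.16667; P(data | r = 8) = (8/10)(2/9)(7/8) = 0.15556.
Multiplying each by its prior: 1/4 · 0.058333 = 0.014583, 1/2 · 0.16667 = 0.083333, 1/4 · 0.15556 = 0.038889; with total 0.13681.
The posterior is then P(r = 3 | data) = 0.1066, P(r = 6 | data) = 0.60914, P(r = 8 | data) = 0.28426.
So P(blue next | data) = Σ P(blue next | H) P(H | data) = (1/7)(0.1066) + (4/7)(0.60914) + (6/7)(0.28426) = 0.60696.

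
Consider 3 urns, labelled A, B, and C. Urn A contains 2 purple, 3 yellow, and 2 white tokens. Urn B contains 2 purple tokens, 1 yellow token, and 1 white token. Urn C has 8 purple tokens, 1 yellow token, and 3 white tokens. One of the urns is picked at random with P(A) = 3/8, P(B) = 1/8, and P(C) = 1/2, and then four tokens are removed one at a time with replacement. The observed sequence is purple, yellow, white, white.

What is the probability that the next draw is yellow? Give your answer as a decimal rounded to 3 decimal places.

0.309

The likelihood of the observed sequence under each hypothesis: P(data | urn A) = (2/7)(3/7)(2/7)(2/7) = 0.0099958; P(data | urn B) = (2/4)(1/4)(1/4)(1/4) = 0.0078125; P(data | urn C) = (8/12)(1/12)(3/12)(3/12) = 0.0034722.
Multiplying each by its prior: 3/8 · 0.0099958 = 0.0037484, 1/8 · 0.0078125 = 0.00097656, 1/2 · 0.0034722 = 0.0017361; with total 0.0064611.
The posterior is then P(urn A | data) = 0.58015, P(urn B | data) = 0.15114, P(urn C | data) = 0.2687.
Averaging over the posterior, P(yellow next | data) = (3/7)(0.58015) + (1/4)(0.15114) + (1/12)(0.2687) = 0.30882.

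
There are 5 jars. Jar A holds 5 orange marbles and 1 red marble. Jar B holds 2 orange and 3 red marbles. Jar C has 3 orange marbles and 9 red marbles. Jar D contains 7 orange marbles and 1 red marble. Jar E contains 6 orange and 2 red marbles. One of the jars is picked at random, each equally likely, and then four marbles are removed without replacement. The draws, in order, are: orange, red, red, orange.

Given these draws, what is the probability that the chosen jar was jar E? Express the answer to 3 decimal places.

Under each hypothesis, the probability of the observed sequence is: P(data | jar A) = (5/6)(1/5)(0/4) = 0; P(data | jar B) = (2/5)(3/4)(2/3)(1/2) = 0.1; P(data | jar C) = (3/12)(9/11)(8/10)(2/9) = 0.036364; P(data | jar D) = (7/8)(1/7)(0/6) = 0; P(data | jar E) = (6/8)(2/7)(1/6)(5/5) = 0.035714.
Weighting by the prior gives 1/5 · 0 = 0, 1/5 · 0.1 = 0.02, 1/5 · 0.036364 = 0.0072727, 1/5 · 0 = 0, 1/5 · 0.035714 = 0.0071429; summing to 0.034416.
By Bayes' rule, P(jar E | data) = (0.0071429) / (0.034416) = 0.20755.

0.208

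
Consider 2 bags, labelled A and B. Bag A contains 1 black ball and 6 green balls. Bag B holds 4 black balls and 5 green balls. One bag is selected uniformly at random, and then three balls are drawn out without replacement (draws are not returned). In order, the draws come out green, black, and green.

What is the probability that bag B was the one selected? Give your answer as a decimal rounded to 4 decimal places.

Under each hypothesis, the probability of the observed sequence is: P(data | bag A) = (6/7)(1/6)(5/5) = 1/7; P(data | bag B) = (5/9)(4/8)(4/7) = 10/63.
The prior-weighted likelihoods are 1/2 · 1/7 = 1/14, 1/2 · 10/63 = 5/63; with total 19/126.
So P(bag B | data) = (5/63) / (19/126) = 10/19.

0.5263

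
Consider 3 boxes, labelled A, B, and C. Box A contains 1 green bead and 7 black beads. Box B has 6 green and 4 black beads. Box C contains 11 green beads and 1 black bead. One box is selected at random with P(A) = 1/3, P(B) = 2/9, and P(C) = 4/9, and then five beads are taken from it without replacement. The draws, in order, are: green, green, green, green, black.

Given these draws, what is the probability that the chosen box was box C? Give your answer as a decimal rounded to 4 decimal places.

Compute the likelihood of the observed sequence for each case: P(data | box A) = (1/8)(0/7) = 0; P(data | box B) = (6/10)(5/9)(4/8)(3/7)(4/6) = 1/21; P(data | box C) = (11/12)(10/11)(9/10)(8/9)(1/8) = 1/12.
Weighting by the prior gives 1/3 · 0 = 0, 2/9 · 1/21 = 2/189, 4/9 · 1/12 = 1/27; summing to 1/21.
Hence P(box C | data) = (1/27) / (1/21) = 7/9.

0.7778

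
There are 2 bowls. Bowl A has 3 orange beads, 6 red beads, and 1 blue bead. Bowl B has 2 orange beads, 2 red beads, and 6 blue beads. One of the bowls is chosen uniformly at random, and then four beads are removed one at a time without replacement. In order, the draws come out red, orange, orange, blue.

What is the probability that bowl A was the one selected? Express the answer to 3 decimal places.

0.600

The likelihood of the observed sequence under each hypothesis: P(data | bowl A) = (6/10)(3/9)(2/8)(1/7) = 1/140; P(data | bowl B) = (2/10)(2/9)(1/8)(6/7) = 1/210.
Weighting by the prior gives 1/2 · 1/140 = 1/280, 1/2 · 1/210 = 1/420; with total 1/168.
By Bayes' rule, P(bowl A | data) = (1/280) / (1/168) = 3/5.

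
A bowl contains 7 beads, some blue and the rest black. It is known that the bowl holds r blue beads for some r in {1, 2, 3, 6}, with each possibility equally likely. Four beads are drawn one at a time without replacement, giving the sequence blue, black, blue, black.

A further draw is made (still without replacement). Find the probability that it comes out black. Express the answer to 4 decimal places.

Compute the likelihood of the observed sequence for each case: P(data | r = 1) = (1/7)(6/6)(0/5) = 0; P(data | r = 2) = (2/7)(5/6)(1/5)(4/4) = 1/21; P(data | r = 3) = (3/7)(4/6)(2/5)(3/4) = 3/35; P(data | r = 6) = (6/7)(1/6)(5/5)(0/4) = 0.
Multiplying each by its prior: 1/4 · 0 = 0, 1/4 · 1/21 = 1/84, 1/4 · 3/35 = 3/140, 1/4 · 0 = 0; these sum to 1/30.
Dividing through by the total gives posterior P(r = 1 | data) = 0, P(r = 2 | data) = 5/14, P(r = 3 | data) = 9/14, P(r = 6 | data) = 0.
The predictive probability is P(black next | data) = (1)(5/14) + (2/3)(9/14) = 11/14.

0.7857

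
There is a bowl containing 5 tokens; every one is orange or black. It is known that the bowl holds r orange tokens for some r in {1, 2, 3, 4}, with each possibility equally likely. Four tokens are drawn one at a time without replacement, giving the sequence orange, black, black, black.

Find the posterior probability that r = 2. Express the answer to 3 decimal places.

Under each hypothesis, the probability of the observed sequence is: P(data | r = 1) = (1/5)(4/4)(3/3)(2/2) = 1/5; P(data | r = 2) = (2/5)(3/4)(2/3)(1/2) = 1/10; P(data | r = 3) = (3/5)(2/4)(1/3)(0/2) = 0; P(data | r = 4) = (4/5)(1/4)(0/3) = 0.
The prior-weighted likelihoods are 1/4 · 1/5 = 1/20, 1/4 · 1/10 = 1/40, 1/4 · 0 = 0, 1/4 · 0 = 0; summing to 3/40.
So P(r = 2 | data) = (1/40) / (3/40) = 1/3.

0.333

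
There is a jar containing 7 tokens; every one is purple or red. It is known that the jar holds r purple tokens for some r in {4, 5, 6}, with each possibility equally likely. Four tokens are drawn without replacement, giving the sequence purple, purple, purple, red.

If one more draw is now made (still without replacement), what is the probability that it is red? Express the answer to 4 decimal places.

The likelihood of the observed sequence under each hypothesis: P(data | r = 4) = (4/7)(3/6)(2/5)(3/4) = 3/35; P(data | r = 5) = (5/7)(4/6)(3/5)(2/4) = 1/7; P(data | r = 6) = (6/7)(5/6)(4/5)(1/4) = 1/7.
Multiplying each by its prior: 1/3 · 3/35 = 1/35, 1/3 · 1/7 = 1/21, 1/3 · 1/7 = 1/21; summing to 13/105.
Normalising, the posterior is P(r = 4 | data) = 3/13, P(r = 5 | data) = 5/13, P(r = 6 | data) = 5/13.
Averaging over the posterior, P(red next | data) = (2/3)(3/13) + (1/3)(5/13) + (0)(5/13) = 11/39.

0.2821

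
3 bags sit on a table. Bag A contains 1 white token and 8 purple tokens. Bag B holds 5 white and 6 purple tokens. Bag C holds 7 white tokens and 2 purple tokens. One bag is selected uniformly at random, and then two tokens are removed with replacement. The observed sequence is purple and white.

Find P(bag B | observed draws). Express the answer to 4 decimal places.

For each hypothesis, P(data | H) works out to: P(data | bag A) = (8/9)(1/9) = 0.098765; P(data | bag B) = (6/11)(5/11) = 0.24793; P(data | bag C) = (2/9)(7/9) = 0.17284.
Multiplying each by its prior: 1/3 · 0.098765 = 0.032922, 1/3 · 0.24793 = 0.082645, 1/3 · 0.17284 = 0.057613; these sum to 0.17318.
Hence P(bag B | data) = (0.082645) / (0.17318) = 0.47722.

0.4772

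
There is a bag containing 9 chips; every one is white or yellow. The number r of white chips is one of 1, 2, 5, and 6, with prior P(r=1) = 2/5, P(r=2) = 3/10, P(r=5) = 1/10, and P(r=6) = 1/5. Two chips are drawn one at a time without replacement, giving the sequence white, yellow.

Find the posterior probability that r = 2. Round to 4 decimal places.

0.3231

The likelihood of the observed sequence under each hypothesis: P(data | r = 1) = (1/9)(8/8) = 1/9; P(data | r = 2) = (2/9)(7/8) = 7/36; P(data | r = 5) = (5/9)(4/8) = 5/18; P(data | r = 6) = (6/9)(3/8) = 1/4.
Weighting by the prior gives 2/5 · 1/9 = 2/45, 3/10 · 7/36 = 7/120, 1/10 · 5/18 = 1/36, 1/5 · 1/4 = 1/20; summing to 13/72.
Hence P(r = 2 | data) = (7/120) / (13/72) = 21/65.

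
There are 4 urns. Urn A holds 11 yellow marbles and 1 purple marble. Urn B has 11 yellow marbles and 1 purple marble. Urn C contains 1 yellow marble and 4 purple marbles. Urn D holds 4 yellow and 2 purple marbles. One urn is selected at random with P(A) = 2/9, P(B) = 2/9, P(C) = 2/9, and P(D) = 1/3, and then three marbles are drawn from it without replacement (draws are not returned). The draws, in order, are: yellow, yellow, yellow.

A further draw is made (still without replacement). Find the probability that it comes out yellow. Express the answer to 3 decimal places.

0.796

Compute the likelihood of the observed sequence for each case: P(data | urn A) = (11/12)(10/11)(9/10) = 3/4; P(data | urn B) = (11/12)(10/11)(9/10) = 3/4; P(data | urn C) = (1/5)(0/4) = 0; P(data | urn D) = (4/6)(3/5)(2/4) = 1/5.
The prior-weighted likelihoods are 2/9 · 3/4 = 1/6, 2/9 · 3/4 = 1/6, 2/9 · 0 = 0, 1/3 · 1/5 = 1/15; with total 2/5.
The posterior is then P(urn A | data) = 5/12, P(urn B | data) = 5/12, P(urn C | data) = 0, P(urn D | data) = 1/6.
So P(yellow next | data) = Σ P(yellow next | H) P(H | data) = (8/9)(5/12) + (8/9)(5/12) + (1/3)(1/6) = 43/54.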